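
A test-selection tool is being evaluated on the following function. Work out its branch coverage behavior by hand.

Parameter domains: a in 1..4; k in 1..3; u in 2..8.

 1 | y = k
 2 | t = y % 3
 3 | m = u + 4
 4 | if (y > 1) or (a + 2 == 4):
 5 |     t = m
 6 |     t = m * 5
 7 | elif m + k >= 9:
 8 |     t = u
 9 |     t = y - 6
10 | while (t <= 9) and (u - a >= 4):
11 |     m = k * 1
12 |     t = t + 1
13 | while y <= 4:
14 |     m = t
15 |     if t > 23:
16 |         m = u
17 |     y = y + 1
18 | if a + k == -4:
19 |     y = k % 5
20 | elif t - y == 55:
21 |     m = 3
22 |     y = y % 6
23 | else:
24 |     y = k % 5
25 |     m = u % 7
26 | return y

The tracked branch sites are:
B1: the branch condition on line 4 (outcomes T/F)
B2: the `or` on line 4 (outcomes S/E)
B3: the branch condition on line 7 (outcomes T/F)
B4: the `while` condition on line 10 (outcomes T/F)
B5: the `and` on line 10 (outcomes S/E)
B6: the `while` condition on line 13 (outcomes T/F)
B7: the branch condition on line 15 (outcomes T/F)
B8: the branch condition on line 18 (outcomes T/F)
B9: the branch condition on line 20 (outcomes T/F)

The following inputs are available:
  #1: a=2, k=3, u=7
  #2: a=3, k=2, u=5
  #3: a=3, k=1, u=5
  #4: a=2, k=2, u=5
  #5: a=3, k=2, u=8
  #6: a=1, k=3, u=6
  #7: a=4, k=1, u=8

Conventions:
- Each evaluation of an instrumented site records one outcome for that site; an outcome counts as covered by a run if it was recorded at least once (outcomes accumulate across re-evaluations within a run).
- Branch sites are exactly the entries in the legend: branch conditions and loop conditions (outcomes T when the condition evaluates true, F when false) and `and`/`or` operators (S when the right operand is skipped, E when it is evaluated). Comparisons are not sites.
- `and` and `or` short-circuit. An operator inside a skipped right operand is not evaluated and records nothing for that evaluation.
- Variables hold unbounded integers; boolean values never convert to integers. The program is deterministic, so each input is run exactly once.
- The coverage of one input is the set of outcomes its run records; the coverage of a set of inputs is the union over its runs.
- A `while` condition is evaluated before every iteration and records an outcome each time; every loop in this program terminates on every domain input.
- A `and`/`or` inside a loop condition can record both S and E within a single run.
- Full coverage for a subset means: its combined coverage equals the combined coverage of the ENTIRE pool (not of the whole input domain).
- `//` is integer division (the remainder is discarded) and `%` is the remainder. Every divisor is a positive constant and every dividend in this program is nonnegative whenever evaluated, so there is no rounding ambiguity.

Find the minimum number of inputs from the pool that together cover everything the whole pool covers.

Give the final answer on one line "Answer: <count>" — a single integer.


#1 (a=2, k=3, u=7) -> B2->S, B1->T, B5->S, B4->F, B6->T, B7->T, B6->T, B7->T, B6->F, B8->F, B9->F; covered: B1=T, B2=S, B4=F, B5=S, B6=T, B6=F, B7=T, B8=F, B9=F
#2 (a=3, k=2, u=5) -> B2->S, B1->T, B5->S, B4->F, B6->T, B7->T, B6->T, B7->T, B6->T, B7->T, B6->F, B8->F, B9->F; covered: B1=T, B2=S, B4=F, B5=S, B6=T, B6=F, B7=T, B8=F, B9=F
#3 (a=3, k=1, u=5) -> B2->E, B1->F, B3->T, B5->E, B4->F, B6->T, B7->F, B6->T, B7->F, B6->T, B7->F, B6->T, B7->F, B6->F, ...; covered: B1=F, B2=E, B3=T, B4=F, B5=E, B6=T, B6=F, B7=F, B8=F, B9=F
#4 (a=2, k=2, u=5) -> B2->S, B1->T, B5->S, B4->F, B6->T, B7->T, B6->T, B7->T, B6->T, B7->T, B6->F, B8->F, B9->F; covered: B1=T, B2=S, B4=F, B5=S, B6=T, B6=F, B7=T, B8=F, B9=F
#5 (a=3, k=2, u=8) -> B2->S, B1->T, B5->S, B4->F, B6->T, B7->T, B6->T, B7->T, B6->T, B7->T, B6->F, B8->F, B9->T; covered: B1=T, B2=S, B4=F, B5=S, B6=T, B6=F, B7=T, B8=F, B9=T
#6 (a=1, k=3, u=6) -> B2->S, B1->T, B5->S, B4->F, B6->T, B7->T, B6->T, B7->T, B6->F, B8->F, B9->F; covered: B1=T, B2=S, B4=F, B5=S, B6=T, B6=F, B7=T, B8=F, B9=F
#7 (a=4, k=1, u=8) -> B2->E, B1->F, B3->T, B5->E, B4->T, B5->E, B4->T, B5->E, B4->T, B5->E, B4->T, B5->E, B4->T, B5->E, ...; covered: B1=F, B2=E, B3=T, B4=T, B4=F, B5=S, B5=E, B6=T, B6=F, B7=F, B8=F, B9=F
together the pool reaches 16 outcomes: B1=T, B1=F, B2=S, B2=E, B3=T, B4=T, B4=F, B5=S, B5=E, B6=T, B6=F, B7=T, B7=F, B8=F, B9=T, B9=F
checked all size-1 subsets: none covers 16 outcomes (max 12/16)
at size 2, {5, 7} reaches all 16 outcomes; every lexicographically earlier size-2 subset fails
Answer: 2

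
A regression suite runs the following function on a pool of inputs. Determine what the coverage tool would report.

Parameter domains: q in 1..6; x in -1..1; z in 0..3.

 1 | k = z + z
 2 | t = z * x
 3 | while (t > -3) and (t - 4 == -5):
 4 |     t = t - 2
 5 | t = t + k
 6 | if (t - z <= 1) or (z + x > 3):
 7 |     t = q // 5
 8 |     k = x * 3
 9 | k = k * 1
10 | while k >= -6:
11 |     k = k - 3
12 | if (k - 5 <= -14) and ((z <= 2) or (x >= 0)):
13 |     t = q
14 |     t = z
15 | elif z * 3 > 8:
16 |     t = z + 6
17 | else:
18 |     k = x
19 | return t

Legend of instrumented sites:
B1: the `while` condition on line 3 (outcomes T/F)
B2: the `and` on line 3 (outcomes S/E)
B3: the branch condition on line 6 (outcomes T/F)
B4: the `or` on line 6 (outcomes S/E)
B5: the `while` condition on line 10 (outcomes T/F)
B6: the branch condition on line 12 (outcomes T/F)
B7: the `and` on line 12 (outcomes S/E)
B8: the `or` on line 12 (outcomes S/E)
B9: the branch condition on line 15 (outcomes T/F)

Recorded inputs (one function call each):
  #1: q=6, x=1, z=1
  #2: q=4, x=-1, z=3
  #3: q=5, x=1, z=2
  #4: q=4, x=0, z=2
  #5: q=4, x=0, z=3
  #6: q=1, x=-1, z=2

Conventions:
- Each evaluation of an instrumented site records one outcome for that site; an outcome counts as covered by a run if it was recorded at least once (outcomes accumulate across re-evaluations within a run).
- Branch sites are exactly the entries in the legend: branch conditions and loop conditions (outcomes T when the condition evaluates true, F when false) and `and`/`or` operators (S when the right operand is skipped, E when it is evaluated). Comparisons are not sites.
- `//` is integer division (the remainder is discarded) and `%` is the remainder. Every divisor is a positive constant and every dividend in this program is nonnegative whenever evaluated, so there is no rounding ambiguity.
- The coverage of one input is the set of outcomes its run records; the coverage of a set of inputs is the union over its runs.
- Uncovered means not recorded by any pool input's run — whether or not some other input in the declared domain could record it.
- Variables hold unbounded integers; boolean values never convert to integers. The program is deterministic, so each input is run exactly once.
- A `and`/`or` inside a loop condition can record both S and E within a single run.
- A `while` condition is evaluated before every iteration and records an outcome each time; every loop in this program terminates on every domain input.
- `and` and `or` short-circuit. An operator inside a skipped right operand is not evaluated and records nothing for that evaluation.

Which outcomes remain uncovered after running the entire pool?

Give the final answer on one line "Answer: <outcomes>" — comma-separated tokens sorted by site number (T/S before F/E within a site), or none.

#1 (q=6, x=1, z=1) -> covered: B1=F, B2=E, B3=F, B4=E, B5=T, B5=F, B6=F, B7=S, B9=F
#2 (q=4, x=-1, z=3) -> covered: B1=F, B2=S, B3=T, B4=S, B5=T, B5=F, B6=F, B7=E, B8=E, B9=T
#3 (q=5, x=1, z=2) -> covered: B1=F, B2=E, B3=F, B4=E, B5=T, B5=F, B6=F, B7=S, B9=F
#4 (q=4, x=0, z=2) -> covered: B1=F, B2=E, B3=F, B4=E, B5=T, B5=F, B6=F, B7=S, B9=F
#5 (q=4, x=0, z=3) -> covered: B1=F, B2=E, B3=F, B4=E, B5=T, B5=F, B6=T, B7=E, B8=E
#6 (q=1, x=-1, z=2) -> covered: B1=F, B2=E, B3=T, B4=S, B5=T, B5=F, B6=T, B7=E, B8=S
union over the pool: B1=F, B2=S, B2=E, B3=T, B3=F, B4=S, B4=E, B5=T, B5=F, B6=T, B6=F, B7=S, B7=E, B8=S, B8=E, B9=T, B9=F
uncovered (1 of 18): B1=T

Answer: B1=T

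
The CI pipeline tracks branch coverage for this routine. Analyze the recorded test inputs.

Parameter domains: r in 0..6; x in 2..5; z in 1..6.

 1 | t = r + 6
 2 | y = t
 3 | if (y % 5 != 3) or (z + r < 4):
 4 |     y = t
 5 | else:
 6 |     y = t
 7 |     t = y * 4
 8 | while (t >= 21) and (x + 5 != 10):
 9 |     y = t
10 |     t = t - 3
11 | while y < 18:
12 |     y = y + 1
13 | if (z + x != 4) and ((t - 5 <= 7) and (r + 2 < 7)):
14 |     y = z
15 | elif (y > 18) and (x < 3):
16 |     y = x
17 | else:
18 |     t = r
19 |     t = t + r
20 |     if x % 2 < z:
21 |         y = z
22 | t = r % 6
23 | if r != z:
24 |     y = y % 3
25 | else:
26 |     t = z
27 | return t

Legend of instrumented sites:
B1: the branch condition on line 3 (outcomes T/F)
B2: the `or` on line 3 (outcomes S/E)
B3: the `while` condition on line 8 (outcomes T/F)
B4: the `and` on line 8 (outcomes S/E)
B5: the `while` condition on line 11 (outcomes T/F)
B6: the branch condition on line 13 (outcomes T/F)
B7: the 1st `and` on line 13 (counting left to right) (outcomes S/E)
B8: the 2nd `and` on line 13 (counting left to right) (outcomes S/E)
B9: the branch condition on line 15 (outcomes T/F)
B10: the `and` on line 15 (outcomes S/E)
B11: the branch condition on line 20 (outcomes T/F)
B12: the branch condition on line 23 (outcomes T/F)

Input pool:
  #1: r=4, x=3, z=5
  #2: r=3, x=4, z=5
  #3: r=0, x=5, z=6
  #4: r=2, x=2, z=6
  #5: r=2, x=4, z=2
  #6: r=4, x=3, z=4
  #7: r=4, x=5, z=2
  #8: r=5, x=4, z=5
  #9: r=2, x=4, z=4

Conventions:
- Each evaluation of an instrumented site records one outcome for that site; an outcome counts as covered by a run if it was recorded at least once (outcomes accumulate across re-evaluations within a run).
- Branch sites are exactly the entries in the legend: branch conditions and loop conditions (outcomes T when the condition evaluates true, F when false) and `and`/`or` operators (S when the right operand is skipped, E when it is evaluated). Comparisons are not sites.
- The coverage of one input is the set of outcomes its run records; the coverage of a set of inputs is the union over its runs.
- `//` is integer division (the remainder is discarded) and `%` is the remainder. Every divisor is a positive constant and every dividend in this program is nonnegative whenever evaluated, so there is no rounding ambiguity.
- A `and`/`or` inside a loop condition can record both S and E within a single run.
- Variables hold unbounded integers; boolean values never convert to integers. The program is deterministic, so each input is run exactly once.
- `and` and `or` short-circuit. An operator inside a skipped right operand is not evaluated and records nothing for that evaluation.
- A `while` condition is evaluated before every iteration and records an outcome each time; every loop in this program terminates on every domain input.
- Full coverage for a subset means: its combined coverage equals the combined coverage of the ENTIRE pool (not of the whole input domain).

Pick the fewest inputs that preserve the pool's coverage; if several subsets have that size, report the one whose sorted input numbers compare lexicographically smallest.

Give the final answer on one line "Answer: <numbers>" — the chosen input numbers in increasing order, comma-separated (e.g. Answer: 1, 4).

run #1 (r=4, x=3, z=5) runs B2->S, B1->T, B4->S, B3->F, B5->T, B5->T, B5->T, B5->T, B5->T, B5->T, B5->T, B5->T, B5->F, B7->E, ...; records B1=T, B2=S, B3=F, B4=S, B5=T, B5=F, B6=T, B7=E, B8=E, B12=T
run #2 (r=3, x=4, z=5) runs B2->S, B1->T, B4->S, B3->F, B5->T, B5->T, B5->T, B5->T, B5->T, B5->T, B5->T, B5->T, B5->T, B5->F, ...; records B1=T, B2=S, B3=F, B4=S, B5=T, B5=F, B6=T, B7=E, B8=E, B12=T
run #3 (r=0, x=5, z=6) runs B2->S, B1->T, B4->S, B3->F, B5->T, B5->T, B5->T, B5->T, B5->T, B5->T, B5->T, B5->T, B5->T, B5->T, ...; records B1=T, B2=S, B3=F, B4=S, B5=T, B5=F, B6=T, B7=E, B8=E, B12=T
run #4 (r=2, x=2, z=6) runs B2->E, B1->F, B4->E, B3->T, B4->E, B3->T, B4->E, B3->T, B4->E, B3->T, B4->S, B3->F, B5->F, B7->E, ...; records B1=F, B2=E, B3=T, B3=F, B4=S, B4=E, B5=F, B6=F, B7=E, B8=S, B9=T, B10=E, B12=T
run #5 (r=2, x=4, z=2) runs B2->E, B1->F, B4->E, B3->T, B4->E, B3->T, B4->E, B3->T, B4->E, B3->T, B4->S, B3->F, B5->F, B7->E, ...; records B1=F, B2=E, B3=T, B3=F, B4=S, B4=E, B5=F, B6=F, B7=E, B8=S, B9=F, B10=E, B11=T, B12=F
run #6 (r=4, x=3, z=4) runs B2->S, B1->T, B4->S, B3->F, B5->T, B5->T, B5->T, B5->T, B5->T, B5->T, B5->T, B5->T, B5->F, B7->E, ...; records B1=T, B2=S, B3=F, B4=S, B5=T, B5=F, B6=T, B7=E, B8=E, B12=F
run #7 (r=4, x=5, z=2) runs B2->S, B1->T, B4->S, B3->F, B5->T, B5->T, B5->T, B5->T, B5->T, B5->T, B5->T, B5->T, B5->F, B7->E, ...; records B1=T, B2=S, B3=F, B4=S, B5=T, B5=F, B6=T, B7=E, B8=E, B12=T
run #8 (r=5, x=4, z=5) runs B2->S, B1->T, B4->S, B3->F, B5->T, B5->T, B5->T, B5->T, B5->T, B5->T, B5->T, B5->F, B7->E, B8->E, ...; records B1=T, B2=S, B3=F, B4=S, B5=T, B5=F, B6=F, B7=E, B8=E, B9=F, B10=S, B11=T, B12=F
run #9 (r=2, x=4, z=4) runs B2->E, B1->F, B4->E, B3->T, B4->E, B3->T, B4->E, B3->T, B4->E, B3->T, B4->S, B3->F, B5->F, B7->E, ...; records B1=F, B2=E, B3=T, B3=F, B4=S, B4=E, B5=F, B6=F, B7=E, B8=S, B9=F, B10=E, B11=T, B12=T
union over all inputs: B1=T, B1=F, B2=S, B2=E, B3=T, B3=F, B4=S, B4=E, B5=T, B5=F, B6=T, B6=F, B7=E, B8=S, B8=E, B9=T, B9=F, B10=S, B10=E, B11=T, B12=T, B12=F (22 outcomes)
no size-1 subset reaches all 22 outcomes (best union: 14/22)
no size-2 subset reaches all 22 outcomes (best union: 21/22)
size 3: inputs {1, 4, 8} cover all 22 outcomes, and no lexicographically smaller subset of this size does

Answer: 1, 4, 8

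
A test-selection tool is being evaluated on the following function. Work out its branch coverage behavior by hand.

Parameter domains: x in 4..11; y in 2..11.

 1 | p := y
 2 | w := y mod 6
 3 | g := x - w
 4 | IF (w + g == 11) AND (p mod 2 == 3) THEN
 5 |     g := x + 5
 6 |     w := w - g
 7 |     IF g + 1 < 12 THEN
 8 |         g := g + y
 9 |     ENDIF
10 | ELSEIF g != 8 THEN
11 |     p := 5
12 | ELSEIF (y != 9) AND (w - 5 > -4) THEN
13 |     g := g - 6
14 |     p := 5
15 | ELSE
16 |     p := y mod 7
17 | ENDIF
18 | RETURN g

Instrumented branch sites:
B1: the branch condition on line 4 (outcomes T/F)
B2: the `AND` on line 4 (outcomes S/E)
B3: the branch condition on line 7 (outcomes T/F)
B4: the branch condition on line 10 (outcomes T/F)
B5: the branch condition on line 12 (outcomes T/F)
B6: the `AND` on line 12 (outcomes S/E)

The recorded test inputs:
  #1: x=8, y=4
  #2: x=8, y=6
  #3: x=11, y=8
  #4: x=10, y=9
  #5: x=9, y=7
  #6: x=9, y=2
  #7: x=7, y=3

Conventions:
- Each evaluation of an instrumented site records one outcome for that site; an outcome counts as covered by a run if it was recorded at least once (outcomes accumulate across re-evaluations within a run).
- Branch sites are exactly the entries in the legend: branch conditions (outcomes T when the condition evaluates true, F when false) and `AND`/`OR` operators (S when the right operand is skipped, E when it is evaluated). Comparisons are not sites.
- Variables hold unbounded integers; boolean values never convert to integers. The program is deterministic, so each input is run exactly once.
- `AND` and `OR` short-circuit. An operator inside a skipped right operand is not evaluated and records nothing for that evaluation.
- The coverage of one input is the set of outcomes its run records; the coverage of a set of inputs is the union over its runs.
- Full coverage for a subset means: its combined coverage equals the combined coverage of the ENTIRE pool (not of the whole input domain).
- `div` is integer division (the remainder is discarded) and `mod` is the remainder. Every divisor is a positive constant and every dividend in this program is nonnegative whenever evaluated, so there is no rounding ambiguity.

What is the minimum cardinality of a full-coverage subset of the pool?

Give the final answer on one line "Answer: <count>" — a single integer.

run #1 (x=8, y=4) runs B2->S, B1->F, B4->T; records B1=F, B2=S, B4=T
run #2 (x=8, y=6) runs B2->S, B1->F, B4->F, B6->E, B5->F; records B1=F, B2=S, B4=F, B5=F, B6=E
run #3 (x=11, y=8) runs B2->E, B1->F, B4->T; records B1=F, B2=E, B4=T
run #4 (x=10, y=9) runs B2->S, B1->F, B4->T; records B1=F, B2=S, B4=T
run #5 (x=9, y=7) runs B2->S, B1->F, B4->F, B6->E, B5->F; records B1=F, B2=S, B4=F, B5=F, B6=E
run #6 (x=9, y=2) runs B2->S, B1->F, B4->T; records B1=F, B2=S, B4=T
run #7 (x=7, y=3) runs B2->S, B1->F, B4->T; records B1=F, B2=S, B4=T
the full pool covers 7 outcomes: B1=F, B2=S, B2=E, B4=T, B4=F, B5=F, B6=E
every size-1 subset falls short of the 7 outcomes (best: 5/7)
size 2: inputs {2, 3} cover all 7 outcomes, and no lexicographically smaller subset of this size does

Answer: 2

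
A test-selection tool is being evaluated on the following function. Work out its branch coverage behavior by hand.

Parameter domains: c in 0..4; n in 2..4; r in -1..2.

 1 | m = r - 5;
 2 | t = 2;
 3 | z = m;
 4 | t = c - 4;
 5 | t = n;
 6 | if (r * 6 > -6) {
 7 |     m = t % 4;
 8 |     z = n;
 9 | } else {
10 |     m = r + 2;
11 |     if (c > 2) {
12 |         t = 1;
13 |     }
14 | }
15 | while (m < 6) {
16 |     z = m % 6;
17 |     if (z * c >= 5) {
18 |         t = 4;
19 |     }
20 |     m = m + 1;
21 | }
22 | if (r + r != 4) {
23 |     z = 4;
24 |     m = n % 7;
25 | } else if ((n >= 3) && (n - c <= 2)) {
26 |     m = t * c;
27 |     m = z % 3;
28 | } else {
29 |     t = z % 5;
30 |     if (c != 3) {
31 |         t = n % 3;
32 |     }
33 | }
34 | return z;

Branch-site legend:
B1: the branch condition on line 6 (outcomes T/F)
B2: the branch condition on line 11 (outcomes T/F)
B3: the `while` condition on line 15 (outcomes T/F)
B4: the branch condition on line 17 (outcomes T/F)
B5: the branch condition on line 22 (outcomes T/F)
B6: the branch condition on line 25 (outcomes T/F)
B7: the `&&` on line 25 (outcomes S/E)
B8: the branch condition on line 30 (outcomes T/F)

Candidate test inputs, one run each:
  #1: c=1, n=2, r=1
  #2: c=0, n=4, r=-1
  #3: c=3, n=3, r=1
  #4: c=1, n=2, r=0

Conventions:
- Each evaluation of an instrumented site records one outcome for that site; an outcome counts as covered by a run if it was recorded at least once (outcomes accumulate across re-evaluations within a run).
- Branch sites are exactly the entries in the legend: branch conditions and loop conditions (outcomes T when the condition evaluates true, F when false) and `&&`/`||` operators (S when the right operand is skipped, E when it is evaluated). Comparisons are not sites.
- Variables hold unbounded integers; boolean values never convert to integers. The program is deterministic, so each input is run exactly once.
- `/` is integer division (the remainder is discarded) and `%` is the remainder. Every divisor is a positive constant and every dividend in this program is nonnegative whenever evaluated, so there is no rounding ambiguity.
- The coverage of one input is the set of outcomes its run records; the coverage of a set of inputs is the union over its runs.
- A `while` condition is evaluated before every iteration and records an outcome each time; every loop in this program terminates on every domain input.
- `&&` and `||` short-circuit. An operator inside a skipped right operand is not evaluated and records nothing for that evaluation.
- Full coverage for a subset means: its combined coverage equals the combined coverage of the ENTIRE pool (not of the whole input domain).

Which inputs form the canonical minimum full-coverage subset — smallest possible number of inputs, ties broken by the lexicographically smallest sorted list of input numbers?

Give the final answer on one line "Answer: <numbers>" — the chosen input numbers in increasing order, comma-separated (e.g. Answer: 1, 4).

#1 (c=1, n=2, r=1) -> B1->T, B3->T, B4->F, B3->T, B4->F, B3->T, B4->F, B3->T, B4->T, B3->F, B5->T; covered: B1=T, B3=T, B3=F, B4=T, B4=F, B5=T
#2 (c=0, n=4, r=-1) -> B1->F, B2->F, B3->T, B4->F, B3->T, B4->F, B3->T, B4->F, B3->T, B4->F, B3->T, B4->F, B3->F, B5->T; covered: B1=F, B2=F, B3=T, B3=F, B4=F, B5=T
#3 (c=3, n=3, r=1) -> B1->T, B3->T, B4->T, B3->T, B4->T, B3->T, B4->T, B3->F, B5->T; covered: B1=T, B3=T, B3=F, B4=T, B5=T
#4 (c=1, n=2, r=0) -> B1->T, B3->T, B4->F, B3->T, B4->F, B3->T, B4->F, B3->T, B4->T, B3->F, B5->T; covered: B1=T, B3=T, B3=F, B4=T, B4=F, B5=T
the full pool covers 8 outcomes: B1=T, B1=F, B2=F, B3=T, B3=F, B4=T, B4=F, B5=T
no size-1 subset reaches all 8 outcomes (best union: 6/8)
the canonical winner is {1, 2}: size 2, full 8-outcome coverage, earliest index list among size-2 covers

Answer: 1, 2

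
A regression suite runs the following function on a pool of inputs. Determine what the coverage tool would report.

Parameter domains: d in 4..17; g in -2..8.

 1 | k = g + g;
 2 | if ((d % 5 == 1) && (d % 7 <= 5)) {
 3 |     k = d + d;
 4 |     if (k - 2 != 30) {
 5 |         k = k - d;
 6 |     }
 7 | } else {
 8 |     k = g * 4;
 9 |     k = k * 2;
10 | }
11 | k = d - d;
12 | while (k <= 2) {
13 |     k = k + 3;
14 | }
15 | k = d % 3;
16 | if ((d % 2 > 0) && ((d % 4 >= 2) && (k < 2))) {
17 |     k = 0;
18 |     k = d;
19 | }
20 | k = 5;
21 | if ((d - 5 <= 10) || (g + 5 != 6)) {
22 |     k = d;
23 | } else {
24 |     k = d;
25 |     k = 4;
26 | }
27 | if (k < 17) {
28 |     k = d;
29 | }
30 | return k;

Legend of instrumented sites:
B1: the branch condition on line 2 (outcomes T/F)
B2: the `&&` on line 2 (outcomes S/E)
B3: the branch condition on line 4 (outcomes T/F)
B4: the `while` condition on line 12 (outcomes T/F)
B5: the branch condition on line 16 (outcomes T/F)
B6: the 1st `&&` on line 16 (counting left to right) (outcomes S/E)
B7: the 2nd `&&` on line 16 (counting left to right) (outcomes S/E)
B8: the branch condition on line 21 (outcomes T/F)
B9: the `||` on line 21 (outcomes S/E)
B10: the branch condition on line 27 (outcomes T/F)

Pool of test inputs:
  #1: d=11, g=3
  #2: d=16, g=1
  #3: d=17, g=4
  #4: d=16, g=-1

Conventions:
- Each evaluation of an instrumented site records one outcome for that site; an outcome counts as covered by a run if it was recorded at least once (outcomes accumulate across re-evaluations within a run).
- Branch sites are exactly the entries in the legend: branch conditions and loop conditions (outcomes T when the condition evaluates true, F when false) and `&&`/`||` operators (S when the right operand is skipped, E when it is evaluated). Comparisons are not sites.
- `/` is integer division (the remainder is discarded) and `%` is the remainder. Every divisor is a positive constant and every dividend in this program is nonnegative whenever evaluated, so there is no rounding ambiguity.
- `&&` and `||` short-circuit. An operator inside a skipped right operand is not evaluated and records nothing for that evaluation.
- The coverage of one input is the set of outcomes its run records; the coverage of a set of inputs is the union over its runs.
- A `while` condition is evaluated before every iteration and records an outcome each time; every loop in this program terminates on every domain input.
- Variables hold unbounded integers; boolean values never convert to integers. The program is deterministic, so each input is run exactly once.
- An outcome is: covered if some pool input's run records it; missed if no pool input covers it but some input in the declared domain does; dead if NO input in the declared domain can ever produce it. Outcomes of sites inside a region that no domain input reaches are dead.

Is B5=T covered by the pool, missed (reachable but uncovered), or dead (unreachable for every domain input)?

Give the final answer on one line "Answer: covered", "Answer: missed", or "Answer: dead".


no pool input records B5=T
but domain input (d=7, g=-2) does record it -> reachable, so missed
Answer: missed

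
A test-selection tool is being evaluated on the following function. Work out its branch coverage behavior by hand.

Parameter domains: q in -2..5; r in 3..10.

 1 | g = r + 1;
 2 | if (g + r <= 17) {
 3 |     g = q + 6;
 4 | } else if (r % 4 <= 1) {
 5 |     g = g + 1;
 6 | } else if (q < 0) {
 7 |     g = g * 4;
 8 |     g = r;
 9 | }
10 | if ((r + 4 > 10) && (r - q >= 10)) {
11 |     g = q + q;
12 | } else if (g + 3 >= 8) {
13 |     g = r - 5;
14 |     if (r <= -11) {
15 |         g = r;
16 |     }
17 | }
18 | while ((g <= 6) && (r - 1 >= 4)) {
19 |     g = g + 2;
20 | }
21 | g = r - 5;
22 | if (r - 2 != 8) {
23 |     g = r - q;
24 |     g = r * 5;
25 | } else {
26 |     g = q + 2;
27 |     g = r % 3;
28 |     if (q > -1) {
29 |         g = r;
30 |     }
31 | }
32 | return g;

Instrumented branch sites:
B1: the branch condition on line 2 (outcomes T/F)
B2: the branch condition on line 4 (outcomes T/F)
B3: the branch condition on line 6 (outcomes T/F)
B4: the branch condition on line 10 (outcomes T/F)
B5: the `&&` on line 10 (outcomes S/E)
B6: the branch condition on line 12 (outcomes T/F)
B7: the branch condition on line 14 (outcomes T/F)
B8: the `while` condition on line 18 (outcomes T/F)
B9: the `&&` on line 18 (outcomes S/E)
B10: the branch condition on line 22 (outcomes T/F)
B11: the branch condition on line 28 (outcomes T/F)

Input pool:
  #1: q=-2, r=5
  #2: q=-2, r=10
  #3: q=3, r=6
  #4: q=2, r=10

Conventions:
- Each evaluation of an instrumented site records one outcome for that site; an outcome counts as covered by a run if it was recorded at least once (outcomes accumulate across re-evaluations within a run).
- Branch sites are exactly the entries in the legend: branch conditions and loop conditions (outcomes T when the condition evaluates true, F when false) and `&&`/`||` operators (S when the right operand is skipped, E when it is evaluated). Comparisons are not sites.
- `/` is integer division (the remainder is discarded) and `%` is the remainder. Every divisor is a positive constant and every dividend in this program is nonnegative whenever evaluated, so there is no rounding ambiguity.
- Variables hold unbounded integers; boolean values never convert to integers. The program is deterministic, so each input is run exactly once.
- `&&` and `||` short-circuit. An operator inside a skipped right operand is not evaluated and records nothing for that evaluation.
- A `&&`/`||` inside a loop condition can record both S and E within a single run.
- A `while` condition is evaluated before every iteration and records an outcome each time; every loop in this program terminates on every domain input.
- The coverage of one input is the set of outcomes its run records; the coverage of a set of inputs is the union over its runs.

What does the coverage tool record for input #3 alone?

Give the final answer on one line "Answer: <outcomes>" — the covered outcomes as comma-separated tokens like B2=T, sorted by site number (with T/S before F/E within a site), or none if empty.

Simulating input #3 (q=3, r=6) step by step:
  B1->T, B5->S, B4->F, B6->T, B7->F, B9->E, B8->T, B9->E, B8->T, B9->E
  B8->T, B9->S, B8->F, B10->T
deduplicating events, the covered set is: B1=T, B4=F, B5=S, B6=T, B7=F, B8=T, B8=F, B9=S, B9=E, B10=T

Answer: B1=T, B4=F, B5=S, B6=T, B7=F, B8=T, B8=F, B9=S, B9=E, B10=T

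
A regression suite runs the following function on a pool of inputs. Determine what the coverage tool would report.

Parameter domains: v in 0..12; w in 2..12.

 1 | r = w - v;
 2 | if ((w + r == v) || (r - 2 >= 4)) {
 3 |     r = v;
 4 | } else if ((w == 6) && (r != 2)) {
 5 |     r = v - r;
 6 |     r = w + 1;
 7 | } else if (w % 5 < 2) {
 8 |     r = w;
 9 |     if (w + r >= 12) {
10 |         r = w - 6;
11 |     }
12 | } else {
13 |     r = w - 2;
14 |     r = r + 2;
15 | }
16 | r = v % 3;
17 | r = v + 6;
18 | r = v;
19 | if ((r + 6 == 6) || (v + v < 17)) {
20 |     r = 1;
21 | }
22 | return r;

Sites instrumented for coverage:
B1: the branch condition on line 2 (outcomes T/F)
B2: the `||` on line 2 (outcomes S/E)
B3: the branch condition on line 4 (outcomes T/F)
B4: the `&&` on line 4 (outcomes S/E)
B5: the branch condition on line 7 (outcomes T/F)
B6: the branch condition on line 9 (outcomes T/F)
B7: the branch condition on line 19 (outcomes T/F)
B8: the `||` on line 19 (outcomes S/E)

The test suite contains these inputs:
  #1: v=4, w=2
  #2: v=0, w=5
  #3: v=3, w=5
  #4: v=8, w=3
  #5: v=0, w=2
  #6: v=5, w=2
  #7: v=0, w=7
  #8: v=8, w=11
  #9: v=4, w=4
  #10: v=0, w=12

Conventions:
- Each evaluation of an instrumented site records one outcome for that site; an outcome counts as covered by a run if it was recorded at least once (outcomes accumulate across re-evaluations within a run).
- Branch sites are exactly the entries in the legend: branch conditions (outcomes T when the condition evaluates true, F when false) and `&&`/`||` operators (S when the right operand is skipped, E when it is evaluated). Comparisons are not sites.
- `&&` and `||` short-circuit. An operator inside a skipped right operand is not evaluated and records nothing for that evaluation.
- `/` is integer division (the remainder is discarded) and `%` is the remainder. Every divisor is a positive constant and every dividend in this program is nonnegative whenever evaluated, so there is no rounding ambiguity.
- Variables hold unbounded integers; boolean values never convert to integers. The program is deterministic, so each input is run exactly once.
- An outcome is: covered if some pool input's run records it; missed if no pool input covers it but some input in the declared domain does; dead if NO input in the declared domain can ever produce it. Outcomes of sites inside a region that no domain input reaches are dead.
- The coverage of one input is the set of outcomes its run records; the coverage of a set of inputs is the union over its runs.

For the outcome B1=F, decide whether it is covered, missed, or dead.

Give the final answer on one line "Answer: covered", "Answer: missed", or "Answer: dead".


B1=F is recorded by pool input(s) 1, 2, 3, 4, 5, 6, 8 -> covered
Answer: covered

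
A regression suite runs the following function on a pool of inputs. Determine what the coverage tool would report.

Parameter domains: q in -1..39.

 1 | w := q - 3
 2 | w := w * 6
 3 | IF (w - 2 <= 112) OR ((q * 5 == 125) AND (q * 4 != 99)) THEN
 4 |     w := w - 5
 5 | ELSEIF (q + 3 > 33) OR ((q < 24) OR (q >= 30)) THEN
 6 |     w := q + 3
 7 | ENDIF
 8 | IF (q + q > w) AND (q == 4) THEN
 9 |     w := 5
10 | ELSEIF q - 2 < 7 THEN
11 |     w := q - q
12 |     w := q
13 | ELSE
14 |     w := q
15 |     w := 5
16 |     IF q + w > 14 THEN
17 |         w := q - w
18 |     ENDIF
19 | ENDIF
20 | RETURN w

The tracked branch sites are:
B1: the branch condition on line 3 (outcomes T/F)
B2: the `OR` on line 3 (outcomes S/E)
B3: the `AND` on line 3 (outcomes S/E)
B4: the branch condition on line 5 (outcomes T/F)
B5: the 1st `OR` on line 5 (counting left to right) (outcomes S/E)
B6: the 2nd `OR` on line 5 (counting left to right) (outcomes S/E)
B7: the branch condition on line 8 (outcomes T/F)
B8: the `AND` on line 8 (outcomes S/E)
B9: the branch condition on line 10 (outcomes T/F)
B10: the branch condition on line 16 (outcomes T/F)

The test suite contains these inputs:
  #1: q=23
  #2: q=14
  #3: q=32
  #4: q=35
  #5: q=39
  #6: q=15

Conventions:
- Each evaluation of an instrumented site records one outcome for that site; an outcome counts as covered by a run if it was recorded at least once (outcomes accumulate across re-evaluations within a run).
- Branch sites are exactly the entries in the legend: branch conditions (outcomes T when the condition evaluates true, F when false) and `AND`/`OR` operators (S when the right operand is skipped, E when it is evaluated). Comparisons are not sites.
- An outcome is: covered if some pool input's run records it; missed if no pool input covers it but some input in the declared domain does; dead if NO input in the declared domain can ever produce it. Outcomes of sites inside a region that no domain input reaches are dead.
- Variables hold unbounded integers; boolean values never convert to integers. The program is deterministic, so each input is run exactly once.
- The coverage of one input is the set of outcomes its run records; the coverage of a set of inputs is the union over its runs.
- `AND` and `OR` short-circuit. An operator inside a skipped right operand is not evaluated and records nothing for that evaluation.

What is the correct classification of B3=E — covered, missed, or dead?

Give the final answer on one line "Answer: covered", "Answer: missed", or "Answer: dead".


no pool input records B3=E
but domain input (q=25) does record it -> reachable, so missed
Answer: missed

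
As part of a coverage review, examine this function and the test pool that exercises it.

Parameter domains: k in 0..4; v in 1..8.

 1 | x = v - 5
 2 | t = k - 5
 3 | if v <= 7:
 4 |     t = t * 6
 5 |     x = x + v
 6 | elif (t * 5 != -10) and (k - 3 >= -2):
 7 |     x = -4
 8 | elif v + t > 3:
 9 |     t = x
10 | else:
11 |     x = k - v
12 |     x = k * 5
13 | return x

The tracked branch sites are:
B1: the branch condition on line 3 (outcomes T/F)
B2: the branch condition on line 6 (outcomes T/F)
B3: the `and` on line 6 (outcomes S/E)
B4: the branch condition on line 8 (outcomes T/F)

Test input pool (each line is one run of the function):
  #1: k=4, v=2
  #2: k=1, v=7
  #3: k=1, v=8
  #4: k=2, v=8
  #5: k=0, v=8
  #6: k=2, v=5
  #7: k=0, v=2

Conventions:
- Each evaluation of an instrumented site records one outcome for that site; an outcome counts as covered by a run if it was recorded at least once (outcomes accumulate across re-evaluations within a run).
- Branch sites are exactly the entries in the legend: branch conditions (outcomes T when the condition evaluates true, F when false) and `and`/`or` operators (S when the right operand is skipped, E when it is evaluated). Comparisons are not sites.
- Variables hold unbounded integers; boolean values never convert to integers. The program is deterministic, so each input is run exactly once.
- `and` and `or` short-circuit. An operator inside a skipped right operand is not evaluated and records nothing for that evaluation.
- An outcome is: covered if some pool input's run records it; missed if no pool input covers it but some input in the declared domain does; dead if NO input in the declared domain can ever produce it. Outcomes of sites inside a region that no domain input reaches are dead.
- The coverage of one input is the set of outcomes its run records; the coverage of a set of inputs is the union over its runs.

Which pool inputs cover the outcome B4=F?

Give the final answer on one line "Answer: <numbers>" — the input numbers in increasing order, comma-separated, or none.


input #1 (k=4, v=2): misses B4=F
input #2 (k=1, v=7): misses B4=F
input #3 (k=1, v=8): misses B4=F
input #4 (k=2, v=8): misses B4=F
input #5 (k=0, v=8): covers B4=F
input #6 (k=2, v=5): misses B4=F
input #7 (k=0, v=2): misses B4=F
Answer: 5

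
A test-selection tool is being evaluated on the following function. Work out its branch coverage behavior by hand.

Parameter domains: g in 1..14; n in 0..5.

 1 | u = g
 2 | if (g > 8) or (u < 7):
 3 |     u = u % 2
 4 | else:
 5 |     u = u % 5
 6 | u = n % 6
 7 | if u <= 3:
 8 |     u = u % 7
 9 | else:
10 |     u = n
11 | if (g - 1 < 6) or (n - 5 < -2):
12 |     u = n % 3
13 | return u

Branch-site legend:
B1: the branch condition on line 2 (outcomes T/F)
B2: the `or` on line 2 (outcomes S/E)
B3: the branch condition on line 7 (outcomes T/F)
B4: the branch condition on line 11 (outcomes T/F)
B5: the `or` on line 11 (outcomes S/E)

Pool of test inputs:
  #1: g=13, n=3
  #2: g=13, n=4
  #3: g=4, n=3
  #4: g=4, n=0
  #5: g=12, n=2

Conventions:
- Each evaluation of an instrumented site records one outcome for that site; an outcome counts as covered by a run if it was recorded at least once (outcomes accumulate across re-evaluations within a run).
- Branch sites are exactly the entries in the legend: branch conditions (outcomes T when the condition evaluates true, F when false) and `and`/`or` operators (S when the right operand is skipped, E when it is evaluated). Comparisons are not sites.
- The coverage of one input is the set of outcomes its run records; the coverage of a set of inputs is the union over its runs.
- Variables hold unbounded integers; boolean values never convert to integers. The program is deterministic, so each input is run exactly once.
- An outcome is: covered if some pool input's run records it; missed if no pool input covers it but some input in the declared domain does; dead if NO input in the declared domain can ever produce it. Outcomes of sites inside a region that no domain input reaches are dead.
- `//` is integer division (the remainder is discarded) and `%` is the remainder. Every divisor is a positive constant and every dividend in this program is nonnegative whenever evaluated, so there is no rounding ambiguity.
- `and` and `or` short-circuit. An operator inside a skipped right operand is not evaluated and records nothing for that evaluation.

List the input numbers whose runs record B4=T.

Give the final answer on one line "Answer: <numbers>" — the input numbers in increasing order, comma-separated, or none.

input #1 (g=13, n=3): misses B4=T
input #2 (g=13, n=4): misses B4=T
input #3 (g=4, n=3): covers B4=T
input #4 (g=4, n=0): covers B4=T
input #5 (g=12, n=2): covers B4=T

Answer: 3, 4, 5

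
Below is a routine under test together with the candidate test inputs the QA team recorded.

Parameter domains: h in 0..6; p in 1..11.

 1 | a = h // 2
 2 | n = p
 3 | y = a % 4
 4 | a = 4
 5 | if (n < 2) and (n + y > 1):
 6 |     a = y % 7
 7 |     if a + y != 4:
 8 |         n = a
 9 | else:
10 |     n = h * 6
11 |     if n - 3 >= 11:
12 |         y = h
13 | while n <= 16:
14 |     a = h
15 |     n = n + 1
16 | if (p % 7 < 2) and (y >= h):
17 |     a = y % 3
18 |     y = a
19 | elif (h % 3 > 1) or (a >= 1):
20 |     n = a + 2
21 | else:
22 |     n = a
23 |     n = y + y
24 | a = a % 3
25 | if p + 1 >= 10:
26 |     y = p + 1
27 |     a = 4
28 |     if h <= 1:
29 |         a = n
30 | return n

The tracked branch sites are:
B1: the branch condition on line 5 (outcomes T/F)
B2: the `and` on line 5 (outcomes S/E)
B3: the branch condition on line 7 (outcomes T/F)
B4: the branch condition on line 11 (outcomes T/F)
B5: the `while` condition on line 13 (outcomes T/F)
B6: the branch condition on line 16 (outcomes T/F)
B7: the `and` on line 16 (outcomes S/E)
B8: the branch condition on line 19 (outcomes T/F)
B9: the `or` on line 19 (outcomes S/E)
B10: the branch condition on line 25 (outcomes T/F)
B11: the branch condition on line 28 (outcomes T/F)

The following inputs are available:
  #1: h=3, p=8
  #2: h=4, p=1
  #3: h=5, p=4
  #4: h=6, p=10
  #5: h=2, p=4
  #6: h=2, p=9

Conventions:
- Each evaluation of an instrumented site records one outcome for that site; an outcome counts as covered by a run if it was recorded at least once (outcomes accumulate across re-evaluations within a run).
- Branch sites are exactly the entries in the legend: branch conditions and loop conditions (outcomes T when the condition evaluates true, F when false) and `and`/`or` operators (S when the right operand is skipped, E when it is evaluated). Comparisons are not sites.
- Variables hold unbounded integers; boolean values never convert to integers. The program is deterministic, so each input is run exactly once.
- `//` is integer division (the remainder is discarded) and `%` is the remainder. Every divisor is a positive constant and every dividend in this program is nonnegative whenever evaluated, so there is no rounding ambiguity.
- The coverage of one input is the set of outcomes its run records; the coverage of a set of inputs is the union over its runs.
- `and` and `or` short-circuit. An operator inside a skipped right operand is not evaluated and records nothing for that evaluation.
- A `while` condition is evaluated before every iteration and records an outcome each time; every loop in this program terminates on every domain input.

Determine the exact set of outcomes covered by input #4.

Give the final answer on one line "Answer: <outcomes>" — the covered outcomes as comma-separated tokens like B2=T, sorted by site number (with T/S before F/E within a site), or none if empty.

Event log for input #4 (h=6, p=10):
  B2->S, B1->F, B4->T, B5->F, B7->S, B6->F, B9->E, B8->T, B10->T, B11->F
collecting distinct outcomes: B1=F, B2=S, B4=T, B5=F, B6=F, B7=S, B8=T, B9=E, B10=T, B11=F

Answer: B1=F, B2=S, B4=T, B5=F, B6=F, B7=S, B8=T, B9=E, B10=T, B11=F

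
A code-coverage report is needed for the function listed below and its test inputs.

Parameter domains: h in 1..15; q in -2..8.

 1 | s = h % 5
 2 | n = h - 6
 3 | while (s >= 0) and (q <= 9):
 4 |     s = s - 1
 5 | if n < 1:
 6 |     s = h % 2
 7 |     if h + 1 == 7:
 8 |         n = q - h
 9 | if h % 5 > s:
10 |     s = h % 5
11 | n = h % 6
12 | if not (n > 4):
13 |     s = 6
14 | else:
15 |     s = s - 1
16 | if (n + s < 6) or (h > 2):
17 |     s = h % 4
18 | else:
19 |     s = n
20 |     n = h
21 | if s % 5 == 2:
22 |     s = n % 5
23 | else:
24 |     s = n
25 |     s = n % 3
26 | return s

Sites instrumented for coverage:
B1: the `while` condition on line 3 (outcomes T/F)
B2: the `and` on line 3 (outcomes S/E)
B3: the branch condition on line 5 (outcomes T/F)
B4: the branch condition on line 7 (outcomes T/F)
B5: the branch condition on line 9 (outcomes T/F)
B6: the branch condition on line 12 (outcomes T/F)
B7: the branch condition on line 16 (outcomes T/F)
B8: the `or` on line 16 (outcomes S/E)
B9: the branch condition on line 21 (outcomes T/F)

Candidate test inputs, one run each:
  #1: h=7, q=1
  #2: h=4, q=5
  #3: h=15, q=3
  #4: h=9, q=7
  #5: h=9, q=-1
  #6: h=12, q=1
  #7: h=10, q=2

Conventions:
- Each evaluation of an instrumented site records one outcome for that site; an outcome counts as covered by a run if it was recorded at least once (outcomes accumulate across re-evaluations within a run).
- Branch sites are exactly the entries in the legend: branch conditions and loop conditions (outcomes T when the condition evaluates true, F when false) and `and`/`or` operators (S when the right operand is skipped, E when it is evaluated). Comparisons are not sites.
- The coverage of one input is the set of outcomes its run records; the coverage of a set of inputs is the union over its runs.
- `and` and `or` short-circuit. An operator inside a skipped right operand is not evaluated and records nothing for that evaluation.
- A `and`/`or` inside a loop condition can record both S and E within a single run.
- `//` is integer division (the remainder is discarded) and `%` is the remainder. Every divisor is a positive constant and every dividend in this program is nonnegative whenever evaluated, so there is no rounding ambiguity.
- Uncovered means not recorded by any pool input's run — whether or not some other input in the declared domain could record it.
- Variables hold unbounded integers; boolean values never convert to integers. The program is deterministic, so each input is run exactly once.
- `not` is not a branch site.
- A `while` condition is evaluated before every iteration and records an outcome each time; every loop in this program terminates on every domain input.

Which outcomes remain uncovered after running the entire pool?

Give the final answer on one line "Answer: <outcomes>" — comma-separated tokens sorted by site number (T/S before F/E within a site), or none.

test 1 (h=7, q=1) fires B2->E, B1->T, B2->E, B1->T, B2->E, B1->T, B2->S, B1->F, B3->F, B5->T, B6->T, B8->E, B7->T, B9->F; hits B1=T, B1=F, B2=S, B2=E, B3=F, B5=T, B6=T, B7=T, B8=E, B9=F
test 2 (h=4, q=5) fires B2->E, B1->T, B2->E, B1->T, B2->E, B1->T, B2->E, B1->T, B2->E, B1->T, B2->S, B1->F, B3->T, B4->F, ...; hits B1=T, B1=F, B2=S, B2=E, B3=T, B4=F, B5=T, B6=T, B7=T, B8=E, B9=F
test 3 (h=15, q=3) fires B2->E, B1->T, B2->S, B1->F, B3->F, B5->T, B6->T, B8->E, B7->T, B9->F; hits B1=T, B1=F, B2=S, B2=E, B3=F, B5=T, B6=T, B7=T, B8=E, B9=F
test 4 (h=9, q=7) fires B2->E, B1->T, B2->E, B1->T, B2->E, B1->T, B2->E, B1->T, B2->E, B1->T, B2->S, B1->F, B3->F, B5->T, ...; hits B1=T, B1=F, B2=S, B2=E, B3=F, B5=T, B6=T, B7=T, B8=E, B9=F
test 5 (h=9, q=-1) fires B2->E, B1->T, B2->E, B1->T, B2->E, B1->T, B2->E, B1->T, B2->E, B1->T, B2->S, B1->F, B3->F, B5->T, ...; hits B1=T, B1=F, B2=S, B2=E, B3=F, B5=T, B6=T, B7=T, B8=E, B9=F
test 6 (h=12, q=1) fires B2->E, B1->T, B2->E, B1->T, B2->E, B1->T, B2->S, B1->F, B3->F, B5->T, B6->T, B8->E, B7->T, B9->F; hits B1=T, B1=F, B2=S, B2=E, B3=F, B5=T, B6=T, B7=T, B8=E, B9=F
test 7 (h=10, q=2) fires B2->E, B1->T, B2->S, B1->F, B3->F, B5->T, B6->T, B8->E, B7->T, B9->T; hits B1=T, B1=F, B2=S, B2=E, B3=F, B5=T, B6=T, B7=T, B8=E, B9=T
union over the pool: B1=T, B1=F, B2=S, B2=E, B3=T, B3=F, B4=F, B5=T, B6=T, B7=T, B8=E, B9=T, B9=F
uncovered (5 of 18): B4=T, B5=F, B6=F, B7=F, B8=S

Answer: B4=T, B5=F, B6=F, B7=F, B8=S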